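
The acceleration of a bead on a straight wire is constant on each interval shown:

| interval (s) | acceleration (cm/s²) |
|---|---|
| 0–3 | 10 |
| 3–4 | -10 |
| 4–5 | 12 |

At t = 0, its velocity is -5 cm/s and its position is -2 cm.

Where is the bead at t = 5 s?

69 cm

On each constant-a segment, Δv = aΔt and Δx = v₀Δt + ½aΔt²; chain segment to segment.
0–3 s: v starts -5 cm/s; Δx = -5·3 + ½·10·3² = 30 cm; v ends 25 cm/s.
3–4 s: v starts 25 cm/s; Δx = 25·1 + ½·-10·1² = 20 cm; v ends 15 cm/s.
4–5 s: v starts 15 cm/s; Δx = 15·1 + ½·12·1² = 21 cm; v ends 27 cm/s.
x(5) = -2 + Σ Δx = 69 cm.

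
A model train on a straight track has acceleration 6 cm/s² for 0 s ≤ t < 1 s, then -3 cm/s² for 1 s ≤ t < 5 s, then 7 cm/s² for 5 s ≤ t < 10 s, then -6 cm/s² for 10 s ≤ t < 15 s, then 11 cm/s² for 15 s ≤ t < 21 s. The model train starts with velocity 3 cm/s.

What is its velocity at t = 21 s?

Δv equals the area under the a-t graph; then v = v₀ + Δv.
0–1 s: 6 × 1 = 6 cm/s
1–5 s: -3 × 4 = -12 cm/s
5–10 s: 7 × 5 = 35 cm/s
10–15 s: -6 × 5 = -30 cm/s
15–21 s: 11 × 6 = 66 cm/s
Δv = 65 cm/s, so v(21) = 3 + (65) = 68 cm/s.

68 cm/s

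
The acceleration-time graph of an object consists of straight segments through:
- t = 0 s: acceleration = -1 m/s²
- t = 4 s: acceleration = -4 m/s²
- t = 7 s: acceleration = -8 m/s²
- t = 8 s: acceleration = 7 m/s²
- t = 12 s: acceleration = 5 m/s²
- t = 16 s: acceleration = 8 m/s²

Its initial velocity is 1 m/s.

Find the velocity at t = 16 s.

Δv equals the area under the a-t graph; then v = v₀ + Δv.
0–4 s: ½(-1 + -4)(4) = -10 m/s
4–7 s: ½(-4 + -8)(3) = -18 m/s
7–8 s: ½(-8 + 7)(1) = -0.5 m/s
8–12 s: ½(7 + 5)(4) = 24 m/s
12–16 s: ½(5 + 8)(4) = 26 m/s
Δv = 21.5 m/s, so v(16) = 1 + (21.5) = 22.5 m/s.

22.5 m/s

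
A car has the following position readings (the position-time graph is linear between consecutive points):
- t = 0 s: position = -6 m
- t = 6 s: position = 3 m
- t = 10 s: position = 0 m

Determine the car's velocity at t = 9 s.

Velocity is the slope of the x-t graph on 6–10 s: (0 − 3)/(10 − 6) = -0.75 m/s.

-0.75 m/s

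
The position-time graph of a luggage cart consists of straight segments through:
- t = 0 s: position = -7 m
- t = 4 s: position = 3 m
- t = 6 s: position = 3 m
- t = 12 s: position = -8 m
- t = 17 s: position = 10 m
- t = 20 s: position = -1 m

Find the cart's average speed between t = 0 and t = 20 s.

Average speed = (total path length)/(elapsed time); on a piecewise-linear x-t graph the path length is Σ|Δx|.
0–4 s: |Δx| = |3 − -7| = 10 m
4–6 s: |Δx| = |3 − 3| = 0 m
6–12 s: |Δx| = |-8 − 3| = 11 m
12–17 s: |Δx| = |10 − -8| = 18 m
17–20 s: |Δx| = |-1 − 10| = 11 m
Total path = 50 m; average speed = 50/20 = 2.5 m/s.

2.5 m/s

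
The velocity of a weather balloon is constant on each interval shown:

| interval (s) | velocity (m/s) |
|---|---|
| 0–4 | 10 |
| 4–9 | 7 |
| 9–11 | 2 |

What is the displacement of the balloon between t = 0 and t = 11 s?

Displacement is the signed area under the v-t curve.
0–4 s: 10 × 4 = 40 m
4–9 s: 7 × 5 = 35 m
9–11 s: 2 × 2 = 4 m
Net displacement = 79 m

79 m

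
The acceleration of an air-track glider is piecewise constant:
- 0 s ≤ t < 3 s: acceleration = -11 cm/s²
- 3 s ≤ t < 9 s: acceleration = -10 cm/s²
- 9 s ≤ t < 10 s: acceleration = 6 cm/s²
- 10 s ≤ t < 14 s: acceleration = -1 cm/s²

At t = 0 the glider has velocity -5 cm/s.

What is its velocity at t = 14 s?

Δv equals the area under the a-t graph; then v = v₀ + Δv.
0–3 s: -11 × 3 = -33 cm/s
3–9 s: -10 × 6 = -60 cm/s
9–10 s: 6 × 1 = 6 cm/s
10–14 s: -1 × 4 = -4 cm/s
Δv = -91 cm/s, so v(14) = -5 + (-91) = -96 cm/s.

-96 cm/s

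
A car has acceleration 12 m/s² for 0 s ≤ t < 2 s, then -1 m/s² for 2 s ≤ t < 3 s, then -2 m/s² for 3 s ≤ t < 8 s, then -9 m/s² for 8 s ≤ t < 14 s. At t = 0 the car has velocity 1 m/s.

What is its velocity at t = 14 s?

-40 m/s

Δv equals the area under the a-t graph; then v = v₀ + Δv.
0–2 s: 12 × 2 = 24 m/s
2–3 s: -1 × 1 = -1 m/s
3–8 s: -2 × 5 = -10 m/s
8–14 s: -9 × 6 = -54 m/s
Δv = -41 m/s, so v(14) = 1 + (-41) = -40 m/s.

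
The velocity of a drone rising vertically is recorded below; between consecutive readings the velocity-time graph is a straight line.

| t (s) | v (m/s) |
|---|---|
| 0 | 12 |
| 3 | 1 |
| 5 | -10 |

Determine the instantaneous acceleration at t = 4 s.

Acceleration is the slope of the v-t graph on 3–5 s: (-10 − 1)/(5 − 3) = -5.5 m/s².

-5.5 m/s²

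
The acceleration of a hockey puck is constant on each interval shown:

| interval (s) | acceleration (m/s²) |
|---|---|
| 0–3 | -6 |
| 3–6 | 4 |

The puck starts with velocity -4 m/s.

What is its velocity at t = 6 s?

Δv equals the area under the a-t graph; then v = v₀ + Δv.
0–3 s: -6 × 3 = -18 m/s
3–6 s: 4 × 3 = 12 m/s
Δv = -6 m/s, so v(6) = -4 + (-6) = -10 m/s.

-10 m/s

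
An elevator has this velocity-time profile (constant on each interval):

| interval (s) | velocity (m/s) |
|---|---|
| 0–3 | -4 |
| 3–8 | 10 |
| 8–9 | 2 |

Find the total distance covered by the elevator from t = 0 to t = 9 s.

Distance (not displacement) is the total path length: add the absolute areas under v-t.
0–3 s: |-4| × 3 = 12 m
3–8 s: |10| × 5 = 50 m
8–9 s: |2| × 1 = 2 m
Total distance = 64 m

64 m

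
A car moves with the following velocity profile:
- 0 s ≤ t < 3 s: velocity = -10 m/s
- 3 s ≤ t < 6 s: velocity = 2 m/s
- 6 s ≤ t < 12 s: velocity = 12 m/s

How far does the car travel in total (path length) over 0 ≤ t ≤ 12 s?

Distance (not displacement) is the total path length: add the absolute areas under v-t.
0–3 s: |-10| × 3 = 30 m
3–6 s: |2| × 3 = 6 m
6–12 s: |12| × 6 = 72 m
Total distance = 108 m

108 m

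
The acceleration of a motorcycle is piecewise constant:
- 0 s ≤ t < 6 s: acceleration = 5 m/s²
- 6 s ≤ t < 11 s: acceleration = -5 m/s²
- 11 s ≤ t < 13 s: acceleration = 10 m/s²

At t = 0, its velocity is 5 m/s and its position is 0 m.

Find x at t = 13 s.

272.5 m

On each constant-a segment, Δv = aΔt and Δx = v₀Δt + ½aΔt²; chain segment to segment.
0–6 s: v starts 5 m/s; Δx = 5·6 + ½·5·6² = 120 m; v ends 35 m/s.
6–11 s: v starts 35 m/s; Δx = 35·5 + ½·-5·5² = 112.5 m; v ends 10 m/s.
11–13 s: v starts 10 m/s; Δx = 10·2 + ½·10·2² = 40 m; v ends 30 m/s.
x(13) = 0 + Σ Δx = 272.5 m.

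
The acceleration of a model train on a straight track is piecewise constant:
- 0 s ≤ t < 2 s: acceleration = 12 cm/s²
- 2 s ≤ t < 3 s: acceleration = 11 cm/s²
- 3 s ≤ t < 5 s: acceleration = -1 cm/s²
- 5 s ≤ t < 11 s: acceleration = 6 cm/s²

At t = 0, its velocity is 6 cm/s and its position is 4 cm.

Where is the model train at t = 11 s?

On each constant-a segment, Δv = aΔt and Δx = v₀Δt + ½aΔt²; chain segment to segment.
0–2 s: v starts 6 cm/s; Δx = 6·2 + ½·12·2² = 36 cm; v ends 30 cm/s.
2–3 s: v starts 30 cm/s; Δx = 30·1 + ½·11·1² = 35.5 cm; v ends 41 cm/s.
3–5 s: v starts 41 cm/s; Δx = 41·2 + ½·-1·2² = 80 cm; v ends 39 cm/s.
5–11 s: v starts 39 cm/s; Δx = 39·6 + ½·6·6² = 342 cm; v ends 75 cm/s.
x(11) = 4 + Σ Δx = 497.5 cm.

497.5 cm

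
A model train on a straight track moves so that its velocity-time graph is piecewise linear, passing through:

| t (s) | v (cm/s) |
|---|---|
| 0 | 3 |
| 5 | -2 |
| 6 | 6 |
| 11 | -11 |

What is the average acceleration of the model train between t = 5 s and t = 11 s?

Average acceleration = Δv/Δt = (-11 − -2)/(11 − 5) = -1.5 cm/s².

-1.5 cm/s²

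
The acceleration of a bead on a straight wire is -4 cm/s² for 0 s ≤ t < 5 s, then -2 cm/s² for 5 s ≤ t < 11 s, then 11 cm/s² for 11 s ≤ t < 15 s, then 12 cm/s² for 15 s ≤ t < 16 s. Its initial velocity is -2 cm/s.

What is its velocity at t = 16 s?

Δv equals the area under the a-t graph; then v = v₀ + Δv.
0–5 s: -4 × 5 = -20 cm/s
5–11 s: -2 × 6 = -12 cm/s
11–15 s: 11 × 4 = 44 cm/s
15–16 s: 12 × 1 = 12 cm/s
Δv = 24 cm/s, so v(16) = -2 + (24) = 22 cm/s.

22 cm/s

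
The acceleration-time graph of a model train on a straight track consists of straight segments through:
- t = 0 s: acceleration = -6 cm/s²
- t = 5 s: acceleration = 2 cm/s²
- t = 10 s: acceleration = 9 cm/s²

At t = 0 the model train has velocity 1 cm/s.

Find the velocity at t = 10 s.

18.5 cm/s

Δv equals the area under the a-t graph; then v = v₀ + Δv.
0–5 s: ½(-6 + 2)(5) = -10 cm/s
5–10 s: ½(2 + 9)(5) = 27.5 cm/s
Δv = 17.5 cm/s, so v(10) = 1 + (17.5) = 18.5 cm/s.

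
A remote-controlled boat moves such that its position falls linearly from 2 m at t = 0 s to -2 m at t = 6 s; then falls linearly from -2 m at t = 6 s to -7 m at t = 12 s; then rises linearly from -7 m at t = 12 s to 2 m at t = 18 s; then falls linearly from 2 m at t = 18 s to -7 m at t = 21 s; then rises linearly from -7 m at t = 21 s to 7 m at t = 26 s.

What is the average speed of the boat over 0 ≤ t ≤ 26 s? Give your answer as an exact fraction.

41/26 m/s

Average speed = (total path length)/(elapsed time); on a piecewise-linear x-t graph the path length is Σ|Δx|.
0–6 s: |Δx| = |-2 − 2| = 4 m
6–12 s: |Δx| = |-7 − -2| = 5 m
12–18 s: |Δx| = |2 − -7| = 9 m
18–21 s: |Δx| = |-7 − 2| = 9 m
21–26 s: |Δx| = |7 − -7| = 14 m
Total path = 41 m; average speed = 41/26 = 41/26 m/s.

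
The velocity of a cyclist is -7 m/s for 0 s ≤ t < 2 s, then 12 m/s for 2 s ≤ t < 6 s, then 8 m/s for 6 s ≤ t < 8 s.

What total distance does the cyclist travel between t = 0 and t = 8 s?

78 m

Distance (not displacement) is the total path length: add the absolute areas under v-t.
0–2 s: |-7| × 2 = 14 m
2–6 s: |12| × 4 = 48 m
6–8 s: |8| × 2 = 16 m
Total distance = 78 m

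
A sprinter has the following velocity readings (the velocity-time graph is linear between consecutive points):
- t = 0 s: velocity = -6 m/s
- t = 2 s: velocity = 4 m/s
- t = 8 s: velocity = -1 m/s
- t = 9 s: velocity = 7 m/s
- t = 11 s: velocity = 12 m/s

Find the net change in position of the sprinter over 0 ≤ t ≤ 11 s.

Net displacement equals the area under the velocity-time graph (areas below the axis count negative).
0–2 s: ½(-6 + 4)(2) = -2 m
2–8 s: ½(4 + -1)(6) = 9 m
8–9 s: ½(-1 + 7)(1) = 3 m
9–11 s: ½(7 + 12)(2) = 19 m
Net displacement = 29 m

29 m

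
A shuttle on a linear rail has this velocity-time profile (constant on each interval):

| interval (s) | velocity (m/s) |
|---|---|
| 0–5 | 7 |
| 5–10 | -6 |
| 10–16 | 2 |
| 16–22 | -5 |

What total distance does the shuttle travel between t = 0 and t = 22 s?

107 m

Total distance travelled is ∫|v| dt — sum the magnitudes of each area piece.
0–5 s: |7| × 5 = 35 m
5–10 s: |-6| × 5 = 30 m
10–16 s: |2| × 6 = 12 m
16–22 s: |-5| × 6 = 30 m
Total distance = 107 m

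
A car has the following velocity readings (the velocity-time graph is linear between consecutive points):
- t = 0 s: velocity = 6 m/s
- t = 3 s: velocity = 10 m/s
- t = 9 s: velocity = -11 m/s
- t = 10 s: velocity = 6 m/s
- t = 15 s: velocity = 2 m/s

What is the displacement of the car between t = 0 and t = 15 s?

38.5 m

Displacement is the signed area under the v-t curve.
0–3 s: ½(6 + 10)(3) = 24 m
3–9 s: ½(10 + -11)(6) = -3 m
9–10 s: ½(-11 + 6)(1) = -2.5 m
10–15 s: ½(6 + 2)(5) = 20 m
Net displacement = 38.5 m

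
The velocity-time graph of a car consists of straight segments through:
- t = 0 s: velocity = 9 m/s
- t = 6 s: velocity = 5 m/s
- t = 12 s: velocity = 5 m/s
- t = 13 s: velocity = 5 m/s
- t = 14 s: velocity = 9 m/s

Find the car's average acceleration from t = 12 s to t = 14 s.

Average acceleration = Δv/Δt = (9 − 5)/(14 − 12) = 2 m/s².

2 m/s²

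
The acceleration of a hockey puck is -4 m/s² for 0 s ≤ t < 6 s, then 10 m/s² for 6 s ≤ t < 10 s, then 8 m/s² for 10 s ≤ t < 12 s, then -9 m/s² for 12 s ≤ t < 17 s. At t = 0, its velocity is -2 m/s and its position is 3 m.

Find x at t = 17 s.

On each constant-a segment, Δv = aΔt and Δx = v₀Δt + ½aΔt²; chain segment to segment.
0–6 s: v starts -2 m/s; Δx = -2·6 + ½·-4·6² = -84 m; v ends -26 m/s.
6–10 s: v starts -26 m/s; Δx = -26·4 + ½·10·4² = -24 m; v ends 14 m/s.
10–12 s: v starts 14 m/s; Δx = 14·2 + ½·8·2² = 44 m; v ends 30 m/s.
12–17 s: v starts 30 m/s; Δx = 30·5 + ½·-9·5² = 37.5 m; v ends -15 m/s.
x(17) = 3 + Σ Δx = -23.5 m.

-23.5 m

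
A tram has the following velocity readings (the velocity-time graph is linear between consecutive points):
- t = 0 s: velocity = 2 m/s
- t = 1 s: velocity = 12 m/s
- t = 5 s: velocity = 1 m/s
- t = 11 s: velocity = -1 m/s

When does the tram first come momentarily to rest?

v changes sign on 5–11 s (from 1 to -1); the graph is linear there, so v = 0 at t = 5 + (-1)·(11 − 5)/(-1 − 1) = 8 s.

t = 8 s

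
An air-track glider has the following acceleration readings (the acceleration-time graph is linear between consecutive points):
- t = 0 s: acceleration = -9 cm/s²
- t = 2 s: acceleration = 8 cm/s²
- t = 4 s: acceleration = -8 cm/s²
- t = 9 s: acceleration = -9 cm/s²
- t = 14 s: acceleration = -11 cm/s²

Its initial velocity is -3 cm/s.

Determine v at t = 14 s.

Δv equals the area under the a-t graph; then v = v₀ + Δv.
0–2 s: ½(-9 + 8)(2) = -1 cm/s
2–4 s: ½(8 + -8)(2) = 0 cm/s
4–9 s: ½(-8 + -9)(5) = -42.5 cm/s
9–14 s: ½(-9 + -11)(5) = -50 cm/s
Δv = -93.5 cm/s, so v(14) = -3 + (-93.5) = -96.5 cm/s.

-96.5 cm/s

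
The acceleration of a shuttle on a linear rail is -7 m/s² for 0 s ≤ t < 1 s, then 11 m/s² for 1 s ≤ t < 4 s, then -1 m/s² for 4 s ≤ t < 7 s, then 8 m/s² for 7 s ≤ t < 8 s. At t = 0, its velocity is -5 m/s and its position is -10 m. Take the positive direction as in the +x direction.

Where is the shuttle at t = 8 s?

On each constant-a segment, Δv = aΔt and Δx = v₀Δt + ½aΔt²; chain segment to segment.
0–1 s: v starts -5 m/s; Δx = -5·1 + ½·-7·1² = -8.5 m; v ends -12 m/s.
1–4 s: v starts -12 m/s; Δx = -12·3 + ½·11·3² = 13.5 m; v ends 21 m/s.
4–7 s: v starts 21 m/s; Δx = 21·3 + ½·-1·3² = 58.5 m; v ends 18 m/s.
7–8 s: v starts 18 m/s; Δx = 18·1 + ½·8·1² = 22 m; v ends 26 m/s.
x(8) = -10 + Σ Δx = 75.5 m.

75.5 m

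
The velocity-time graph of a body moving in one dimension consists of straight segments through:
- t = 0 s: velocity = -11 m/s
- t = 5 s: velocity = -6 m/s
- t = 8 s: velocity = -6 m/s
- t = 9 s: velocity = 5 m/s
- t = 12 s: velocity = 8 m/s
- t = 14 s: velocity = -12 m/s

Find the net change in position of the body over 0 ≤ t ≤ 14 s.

Displacement is the signed area under the v-t curve.
0–5 s: ½(-11 + -6)(5) = -42.5 m
5–8 s: -6 × 3 = -18 m
8–9 s: ½(-6 + 5)(1) = -0.5 m
9–12 s: ½(5 + 8)(3) = 19.5 m
12–14 s: ½(8 + -12)(2) = -4 m
Net displacement = -45.5 m

-45.5 m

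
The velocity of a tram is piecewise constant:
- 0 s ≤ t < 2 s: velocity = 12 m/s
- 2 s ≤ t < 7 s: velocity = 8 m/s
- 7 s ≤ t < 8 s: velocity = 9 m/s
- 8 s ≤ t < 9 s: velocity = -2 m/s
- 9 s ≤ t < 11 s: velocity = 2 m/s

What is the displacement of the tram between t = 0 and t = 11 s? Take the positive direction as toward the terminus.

Displacement is the signed area under the v-t curve.
0–2 s: 12 × 2 = 24 m
2–7 s: 8 × 5 = 40 m
7–8 s: 9 × 1 = 9 m
8–9 s: -2 × 1 = -2 m
9–11 s: 2 × 2 = 4 m
Net displacement = 75 m

75 m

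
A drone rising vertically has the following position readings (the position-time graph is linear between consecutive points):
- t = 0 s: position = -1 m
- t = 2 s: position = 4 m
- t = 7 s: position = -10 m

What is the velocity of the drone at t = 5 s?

Velocity is the slope of the x-t graph on 2–7 s: (-10 − 4)/(7 − 2) = -2.8 m/s.

-2.8 m/s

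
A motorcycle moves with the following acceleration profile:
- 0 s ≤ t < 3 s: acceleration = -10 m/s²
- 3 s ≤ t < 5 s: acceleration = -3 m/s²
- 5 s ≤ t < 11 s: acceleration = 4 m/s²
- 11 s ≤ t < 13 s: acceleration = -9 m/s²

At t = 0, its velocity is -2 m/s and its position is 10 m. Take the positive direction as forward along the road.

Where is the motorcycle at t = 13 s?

On each constant-a segment, Δv = aΔt and Δx = v₀Δt + ½aΔt²; chain segment to segment.
0–3 s: v starts -2 m/s; Δx = -2·3 + ½·-10·3² = -51 m; v ends -32 m/s.
3–5 s: v starts -32 m/s; Δx = -32·2 + ½·-3·2² = -70 m; v ends -38 m/s.
5–11 s: v starts -38 m/s; Δx = -38·6 + ½·4·6² = -156 m; v ends -14 m/s.
11–13 s: v starts -14 m/s; Δx = -14·2 + ½·-9·2² = -46 m; v ends -32 m/s.
x(13) = 10 + Σ Δx = -313 m.

-313 m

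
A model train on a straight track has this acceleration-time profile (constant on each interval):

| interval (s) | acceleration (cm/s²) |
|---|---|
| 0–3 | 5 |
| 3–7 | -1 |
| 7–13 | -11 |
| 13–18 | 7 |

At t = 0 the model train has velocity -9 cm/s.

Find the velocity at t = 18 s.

Δv equals the area under the a-t graph; then v = v₀ + Δv.
0–3 s: 5 × 3 = 15 cm/s
3–7 s: -1 × 4 = -4 cm/s
7–13 s: -11 × 6 = -66 cm/s
13–18 s: 7 × 5 = 35 cm/s
Δv = -20 cm/s, so v(18) = -9 + (-20) = -29 cm/s.

-29 cm/s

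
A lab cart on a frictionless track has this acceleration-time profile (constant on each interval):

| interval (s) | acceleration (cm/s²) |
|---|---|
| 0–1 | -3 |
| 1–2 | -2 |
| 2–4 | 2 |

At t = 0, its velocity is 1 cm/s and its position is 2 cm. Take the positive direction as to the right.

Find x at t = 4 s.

-5.5 cm

On each constant-a segment, Δv = aΔt and Δx = v₀Δt + ½aΔt²; chain segment to segment.
0–1 s: v starts 1 cm/s; Δx = 1·1 + ½·-3·1² = -0.5 cm; v ends -2 cm/s.
1–2 s: v starts -2 cm/s; Δx = -2·1 + ½·-2·1² = -3 cm; v ends -4 cm/s.
2–4 s: v starts -4 cm/s; Δx = -4·2 + ½·2·2² = -4 cm; v ends 0 cm/s.
x(4) = 2 + Σ Δx = -5.5 cm.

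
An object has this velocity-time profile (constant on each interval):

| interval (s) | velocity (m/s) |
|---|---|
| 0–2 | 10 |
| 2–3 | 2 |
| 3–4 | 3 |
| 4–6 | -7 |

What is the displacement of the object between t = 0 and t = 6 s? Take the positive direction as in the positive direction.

Displacement is the signed area under the v-t curve.
0–2 s: 10 × 2 = 20 m
2–3 s: 2 × 1 = 2 m
3–4 s: 3 × 1 = 3 m
4–6 s: -7 × 2 = -14 m
Net displacement = 11 m

11 m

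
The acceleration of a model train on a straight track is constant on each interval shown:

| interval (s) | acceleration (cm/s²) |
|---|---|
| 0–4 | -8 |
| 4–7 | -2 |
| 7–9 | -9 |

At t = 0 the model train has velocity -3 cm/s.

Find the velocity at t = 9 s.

Δv equals the area under the a-t graph; then v = v₀ + Δv.
0–4 s: -8 × 4 = -32 cm/s
4–7 s: -2 × 3 = -6 cm/s
7–9 s: -9 × 2 = -18 cm/s
Δv = -56 cm/s, so v(9) = -3 + (-56) = -59 cm/s.

-59 cm/s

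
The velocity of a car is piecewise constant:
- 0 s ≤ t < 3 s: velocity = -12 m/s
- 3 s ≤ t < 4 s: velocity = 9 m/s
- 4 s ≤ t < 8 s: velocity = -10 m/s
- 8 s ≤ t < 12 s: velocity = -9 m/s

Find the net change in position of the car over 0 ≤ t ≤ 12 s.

Net displacement equals the area under the velocity-time graph (areas below the axis count negative).
0–3 s: -12 × 3 = -36 m
3–4 s: 9 × 1 = 9 m
4–8 s: -10 × 4 = -40 m
8–12 s: -9 × 4 = -36 m
Net displacement = -103 m

-103 m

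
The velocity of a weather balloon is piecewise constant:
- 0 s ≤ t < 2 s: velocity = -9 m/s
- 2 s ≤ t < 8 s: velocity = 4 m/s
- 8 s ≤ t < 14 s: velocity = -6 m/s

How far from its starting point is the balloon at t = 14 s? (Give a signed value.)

Displacement is the signed area under the v-t curve.
0–2 s: -9 × 2 = -18 m
2–8 s: 4 × 6 = 24 m
8–14 s: -6 × 6 = -36 m
Net displacement = -30 m

-30 m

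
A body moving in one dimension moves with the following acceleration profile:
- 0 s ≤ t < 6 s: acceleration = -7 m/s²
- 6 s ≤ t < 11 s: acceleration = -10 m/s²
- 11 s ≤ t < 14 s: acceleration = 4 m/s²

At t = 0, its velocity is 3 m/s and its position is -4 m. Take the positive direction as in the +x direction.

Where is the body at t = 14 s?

-681 m

On each constant-a segment, Δv = aΔt and Δx = v₀Δt + ½aΔt²; chain segment to segment.
0–6 s: v starts 3 m/s; Δx = 3·6 + ½·-7·6² = -108 m; v ends -39 m/s.
6–11 s: v starts -39 m/s; Δx = -39·5 + ½·-10·5² = -320 m; v ends -89 m/s.
11–14 s: v starts -89 m/s; Δx = -89·3 + ½·4·3² = -249 m; v ends -77 m/s.
x(14) = -4 + Σ Δx = -681 m.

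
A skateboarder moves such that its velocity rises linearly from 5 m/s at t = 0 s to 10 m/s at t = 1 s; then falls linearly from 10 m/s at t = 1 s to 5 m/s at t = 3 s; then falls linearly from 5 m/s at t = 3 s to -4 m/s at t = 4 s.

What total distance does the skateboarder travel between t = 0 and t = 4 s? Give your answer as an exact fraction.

223/9 m

Distance (not displacement) is the total path length: add the absolute areas under v-t.
0–1 s: |½(5 + 10)(1)| = 7.5 m
1–3 s: |½(10 + 5)(2)| = 15 m
3–4 s: v = 0 at t = 32/9 s; triangle areas 25/18 + 8/9 = 41/18 m
Total distance = 223/9 m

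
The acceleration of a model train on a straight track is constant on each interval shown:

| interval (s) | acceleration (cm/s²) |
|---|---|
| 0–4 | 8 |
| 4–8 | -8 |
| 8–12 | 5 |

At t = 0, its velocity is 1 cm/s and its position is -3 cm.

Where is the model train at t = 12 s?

On each constant-a segment, Δv = aΔt and Δx = v₀Δt + ½aΔt²; chain segment to segment.
0–4 s: v starts 1 cm/s; Δx = 1·4 + ½·8·4² = 68 cm; v ends 33 cm/s.
4–8 s: v starts 33 cm/s; Δx = 33·4 + ½·-8·4² = 68 cm; v ends 1 cm/s.
8–12 s: v starts 1 cm/s; Δx = 1·4 + ½·5·4² = 44 cm; v ends 21 cm/s.
x(12) = -3 + Σ Δx = 177 cm.

177 cm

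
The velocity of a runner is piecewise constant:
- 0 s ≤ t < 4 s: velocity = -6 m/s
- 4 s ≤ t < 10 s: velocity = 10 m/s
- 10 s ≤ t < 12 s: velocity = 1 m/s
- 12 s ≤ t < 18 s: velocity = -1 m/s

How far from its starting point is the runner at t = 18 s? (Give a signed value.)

32 m

Displacement is the signed area under the v-t curve.
0–4 s: -6 × 4 = -24 m
4–10 s: 10 × 6 = 60 m
10–12 s: 1 × 2 = 2 m
12–18 s: -1 × 6 = -6 m
Net displacement = 32 m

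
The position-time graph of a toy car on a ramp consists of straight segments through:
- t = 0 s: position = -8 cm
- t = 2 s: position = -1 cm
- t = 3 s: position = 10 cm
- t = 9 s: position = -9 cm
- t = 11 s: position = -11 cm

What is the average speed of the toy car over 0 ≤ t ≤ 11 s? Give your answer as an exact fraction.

39/11 cm/s

Average speed = (total path length)/(elapsed time); on a piecewise-linear x-t graph the path length is Σ|Δx|.
0–2 s: |Δx| = |-1 − -8| = 7 cm
2–3 s: |Δx| = |10 − -1| = 11 cm
3–9 s: |Δx| = |-9 − 10| = 19 cm
9–11 s: |Δx| = |-11 − -9| = 2 cm
Total path = 39 cm; average speed = 39/11 = 39/11 cm/s.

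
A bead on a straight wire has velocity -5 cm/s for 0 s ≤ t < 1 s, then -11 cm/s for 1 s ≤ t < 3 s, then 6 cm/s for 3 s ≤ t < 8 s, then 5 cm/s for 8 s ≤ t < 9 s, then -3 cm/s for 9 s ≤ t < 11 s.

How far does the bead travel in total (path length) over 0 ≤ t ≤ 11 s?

Total distance travelled is ∫|v| dt — sum the magnitudes of each area piece.
0–1 s: |-5| × 1 = 5 cm
1–3 s: |-11| × 2 = 22 cm
3–8 s: |6| × 5 = 30 cm
8–9 s: |5| × 1 = 5 cm
9–11 s: |-3| × 2 = 6 cm
Total distance = 68 cm

68 cm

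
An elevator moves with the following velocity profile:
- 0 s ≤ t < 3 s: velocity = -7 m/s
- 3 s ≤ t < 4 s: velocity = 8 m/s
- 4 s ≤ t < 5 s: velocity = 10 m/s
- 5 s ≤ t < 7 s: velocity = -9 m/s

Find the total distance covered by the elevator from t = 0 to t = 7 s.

Distance (not displacement) is the total path length: add the absolute areas under v-t.
0–3 s: |-7| × 3 = 21 m
3–4 s: |8| × 1 = 8 m
4–5 s: |10| × 1 = 10 m
5–7 s: |-9| × 2 = 18 m
Total distance = 57 m

57 m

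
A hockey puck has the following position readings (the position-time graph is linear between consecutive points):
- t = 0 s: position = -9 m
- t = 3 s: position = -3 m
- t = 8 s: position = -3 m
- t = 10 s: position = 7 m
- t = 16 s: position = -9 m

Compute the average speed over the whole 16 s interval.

2 m/s

Average speed = (total path length)/(elapsed time); on a piecewise-linear x-t graph the path length is Σ|Δx|.
0–3 s: |Δx| = |-3 − -9| = 6 m
3–8 s: |Δx| = |-3 − -3| = 0 m
8–10 s: |Δx| = |7 − -3| = 10 m
10–16 s: |Δx| = |-9 − 7| = 16 m
Total path = 32 m; average speed = 32/16 = 2 m/s.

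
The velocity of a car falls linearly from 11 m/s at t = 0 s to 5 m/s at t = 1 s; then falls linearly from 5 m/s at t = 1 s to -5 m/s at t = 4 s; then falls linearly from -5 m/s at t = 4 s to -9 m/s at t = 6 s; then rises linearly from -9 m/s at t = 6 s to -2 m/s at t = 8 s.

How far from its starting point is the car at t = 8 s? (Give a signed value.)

Displacement is the signed area under the v-t curve.
0–1 s: ½(11 + 5)(1) = 8 m
1–4 s: ½(5 + -5)(3) = 0 m
4–6 s: ½(-5 + -9)(2) = -14 m
6–8 s: ½(-9 + -2)(2) = -11 m
Net displacement = -17 m

-17 m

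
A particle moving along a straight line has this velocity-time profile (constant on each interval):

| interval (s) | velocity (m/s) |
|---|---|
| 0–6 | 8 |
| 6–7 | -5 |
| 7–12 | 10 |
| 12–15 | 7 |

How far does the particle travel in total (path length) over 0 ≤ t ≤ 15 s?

124 m

Distance (not displacement) is the total path length: add the absolute areas under v-t.
0–6 s: |8| × 6 = 48 m
6–7 s: |-5| × 1 = 5 m
7–12 s: |10| × 5 = 50 m
12–15 s: |7| × 3 = 21 m
Total distance = 124 m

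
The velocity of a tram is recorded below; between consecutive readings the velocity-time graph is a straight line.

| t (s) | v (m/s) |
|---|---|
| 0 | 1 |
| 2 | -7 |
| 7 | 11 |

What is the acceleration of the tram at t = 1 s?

Acceleration is the slope of the v-t graph on 0–2 s: (-7 − 1)/(2 − 0) = -4 m/s².

-4 m/s²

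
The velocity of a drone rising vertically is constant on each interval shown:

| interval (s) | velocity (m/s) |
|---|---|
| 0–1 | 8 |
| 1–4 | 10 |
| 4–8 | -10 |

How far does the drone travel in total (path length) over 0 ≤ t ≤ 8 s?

Total distance travelled is ∫|v| dt — sum the magnitudes of each area piece.
0–1 s: |8| × 1 = 8 m
1–4 s: |10| × 3 = 30 m
4–8 s: |-10| × 4 = 40 m
Total distance = 78 m

78 m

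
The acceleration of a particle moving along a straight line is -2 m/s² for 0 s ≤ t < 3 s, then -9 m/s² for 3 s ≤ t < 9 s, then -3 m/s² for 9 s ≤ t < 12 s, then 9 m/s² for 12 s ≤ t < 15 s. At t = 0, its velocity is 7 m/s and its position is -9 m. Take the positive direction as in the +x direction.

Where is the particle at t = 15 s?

On each constant-a segment, Δv = aΔt and Δx = v₀Δt + ½aΔt²; chain segment to segment.
0–3 s: v starts 7 m/s; Δx = 7·3 + ½·-2·3² = 12 m; v ends 1 m/s.
3–9 s: v starts 1 m/s; Δx = 1·6 + ½·-9·6² = -156 m; v ends -53 m/s.
9–12 s: v starts -53 m/s; Δx = -53·3 + ½·-3·3² = -172.5 m; v ends -62 m/s.
12–15 s: v starts -62 m/s; Δx = -62·3 + ½·9·3² = -145.5 m; v ends -35 m/s.
x(15) = -9 + Σ Δx = -471 m.

-471 m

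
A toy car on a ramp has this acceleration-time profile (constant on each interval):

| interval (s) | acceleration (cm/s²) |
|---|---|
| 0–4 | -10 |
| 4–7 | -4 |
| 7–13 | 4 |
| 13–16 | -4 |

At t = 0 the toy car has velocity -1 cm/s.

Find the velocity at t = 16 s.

-41 cm/s

Δv equals the area under the a-t graph; then v = v₀ + Δv.
0–4 s: -10 × 4 = -40 cm/s
4–7 s: -4 × 3 = -12 cm/s
7–13 s: 4 × 6 = 24 cm/s
13–16 s: -4 × 3 = -12 cm/s
Δv = -40 cm/s, so v(16) = -1 + (-40) = -41 cm/s.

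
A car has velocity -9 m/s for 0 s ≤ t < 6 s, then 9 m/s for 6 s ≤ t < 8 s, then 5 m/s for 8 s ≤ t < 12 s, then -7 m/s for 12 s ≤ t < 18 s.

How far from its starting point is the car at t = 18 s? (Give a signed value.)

Net displacement equals the area under the velocity-time graph (areas below the axis count negative).
0–6 s: -9 × 6 = -54 m
6–8 s: 9 × 2 = 18 m
8–12 s: 5 × 4 = 20 m
12–18 s: -7 × 6 = -42 m
Net displacement = -58 m

-58 m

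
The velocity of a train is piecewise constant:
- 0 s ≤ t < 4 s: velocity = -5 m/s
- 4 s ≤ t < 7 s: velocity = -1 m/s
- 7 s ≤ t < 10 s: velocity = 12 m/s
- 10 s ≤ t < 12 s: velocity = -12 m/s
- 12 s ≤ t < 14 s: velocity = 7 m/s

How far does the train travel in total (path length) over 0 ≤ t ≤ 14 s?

Total distance travelled is ∫|v| dt — sum the magnitudes of each area piece.
0–4 s: |-5| × 4 = 20 m
4–7 s: |-1| × 3 = 3 m
7–10 s: |12| × 3 = 36 m
10–12 s: |-12| × 2 = 24 m
12–14 s: |7| × 2 = 14 m
Total distance = 97 m

97 m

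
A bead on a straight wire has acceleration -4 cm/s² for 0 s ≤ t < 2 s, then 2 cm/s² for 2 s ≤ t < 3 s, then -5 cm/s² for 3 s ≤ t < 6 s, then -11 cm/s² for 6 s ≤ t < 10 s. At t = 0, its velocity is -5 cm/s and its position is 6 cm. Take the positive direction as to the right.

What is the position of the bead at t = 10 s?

On each constant-a segment, Δv = aΔt and Δx = v₀Δt + ½aΔt²; chain segment to segment.
0–2 s: v starts -5 cm/s; Δx = -5·2 + ½·-4·2² = -18 cm; v ends -13 cm/s.
2–3 s: v starts -13 cm/s; Δx = -13·1 + ½·2·1² = -12 cm; v ends -11 cm/s.
3–6 s: v starts -11 cm/s; Δx = -11·3 + ½·-5·3² = -55.5 cm; v ends -26 cm/s.
6–10 s: v starts -26 cm/s; Δx = -26·4 + ½·-11·4² = -192 cm; v ends -70 cm/s.
x(10) = 6 + Σ Δx = -271.5 cm.

-271.5 cm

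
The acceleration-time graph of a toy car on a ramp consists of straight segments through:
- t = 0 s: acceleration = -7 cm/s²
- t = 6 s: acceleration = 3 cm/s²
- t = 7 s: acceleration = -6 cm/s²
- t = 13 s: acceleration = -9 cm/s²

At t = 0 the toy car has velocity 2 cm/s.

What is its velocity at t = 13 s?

-56.5 cm/s

Δv equals the area under the a-t graph; then v = v₀ + Δv.
0–6 s: ½(-7 + 3)(6) = -12 cm/s
6–7 s: ½(3 + -6)(1) = -1.5 cm/s
7–13 s: ½(-6 + -9)(6) = -45 cm/s
Δv = -58.5 cm/s, so v(13) = 2 + (-58.5) = -56.5 cm/s.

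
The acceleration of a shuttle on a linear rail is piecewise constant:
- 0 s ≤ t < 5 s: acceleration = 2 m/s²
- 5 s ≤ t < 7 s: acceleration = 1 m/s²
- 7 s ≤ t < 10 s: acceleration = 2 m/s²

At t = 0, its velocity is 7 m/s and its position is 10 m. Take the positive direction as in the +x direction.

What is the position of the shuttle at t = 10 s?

On each constant-a segment, Δv = aΔt and Δx = v₀Δt + ½aΔt²; chain segment to segment.
0–5 s: v starts 7 m/s; Δx = 7·5 + ½·2·5² = 60 m; v ends 17 m/s.
5–7 s: v starts 17 m/s; Δx = 17·2 + ½·1·2² = 36 m; v ends 19 m/s.
7–10 s: v starts 19 m/s; Δx = 19·3 + ½·2·3² = 66 m; v ends 25 m/s.
x(10) = 10 + Σ Δx = 172 m.

172 m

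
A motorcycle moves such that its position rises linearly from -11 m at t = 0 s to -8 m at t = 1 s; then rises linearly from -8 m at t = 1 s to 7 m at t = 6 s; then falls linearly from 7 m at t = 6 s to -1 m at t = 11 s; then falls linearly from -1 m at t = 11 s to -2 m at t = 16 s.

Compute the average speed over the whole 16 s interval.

Average speed = (total path length)/(elapsed time); on a piecewise-linear x-t graph the path length is Σ|Δx|.
0–1 s: |Δx| = |-8 − -11| = 3 m
1–6 s: |Δx| = |7 − -8| = 15 m
6–11 s: |Δx| = |-1 − 7| = 8 m
11–16 s: |Δx| = |-2 − -1| = 1 m
Total path = 27 m; average speed = 27/16 = 1.6875 m/s.

1.6875 m/s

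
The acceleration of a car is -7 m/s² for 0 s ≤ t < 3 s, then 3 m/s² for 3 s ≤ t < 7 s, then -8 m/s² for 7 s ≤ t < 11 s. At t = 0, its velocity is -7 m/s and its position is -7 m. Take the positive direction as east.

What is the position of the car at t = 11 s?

-275.5 m

On each constant-a segment, Δv = aΔt and Δx = v₀Δt + ½aΔt²; chain segment to segment.
0–3 s: v starts -7 m/s; Δx = -7·3 + ½·-7·3² = -52.5 m; v ends -28 m/s.
3–7 s: v starts -28 m/s; Δx = -28·4 + ½·3·4² = -88 m; v ends -16 m/s.
7–11 s: v starts -16 m/s; Δx = -16·4 + ½·-8·4² = -128 m; v ends -48 m/s.
x(11) = -7 + Σ Δx = -275.5 m.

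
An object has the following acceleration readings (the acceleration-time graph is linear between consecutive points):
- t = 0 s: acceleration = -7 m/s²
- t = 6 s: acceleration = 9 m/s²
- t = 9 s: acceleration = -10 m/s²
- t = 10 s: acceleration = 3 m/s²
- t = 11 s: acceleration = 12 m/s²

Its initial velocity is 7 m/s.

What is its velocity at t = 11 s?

15.5 m/s

Δv equals the area under the a-t graph; then v = v₀ + Δv.
0–6 s: ½(-7 + 9)(6) = 6 m/s
6–9 s: ½(9 + -10)(3) = -1.5 m/s
9–10 s: ½(-10 + 3)(1) = -3.5 m/s
10–11 s: ½(3 + 12)(1) = 7.5 m/s
Δv = 8.5 m/s, so v(11) = 7 + (8.5) = 15.5 m/s.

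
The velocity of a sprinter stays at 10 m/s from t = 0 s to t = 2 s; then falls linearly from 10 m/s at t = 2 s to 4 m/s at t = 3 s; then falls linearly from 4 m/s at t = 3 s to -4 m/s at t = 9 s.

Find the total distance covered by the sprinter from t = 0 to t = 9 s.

Distance (not displacement) is the total path length: add the absolute areas under v-t.
0–2 s: |10| × 2 = 20 m
2–3 s: |½(10 + 4)(1)| = 7 m
3–9 s: v = 0 at t = 6 s; triangle areas 6 + 6 = 12 m
Total distance = 39 m

39 m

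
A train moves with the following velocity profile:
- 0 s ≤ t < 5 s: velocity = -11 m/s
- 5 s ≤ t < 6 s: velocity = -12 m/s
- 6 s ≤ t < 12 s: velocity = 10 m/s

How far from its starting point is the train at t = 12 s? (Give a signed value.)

Displacement is the signed area under the v-t curve.
0–5 s: -11 × 5 = -55 m
5–6 s: -12 × 1 = -12 m
6–12 s: 10 × 6 = 60 m
Net displacement = -7 m

-7 m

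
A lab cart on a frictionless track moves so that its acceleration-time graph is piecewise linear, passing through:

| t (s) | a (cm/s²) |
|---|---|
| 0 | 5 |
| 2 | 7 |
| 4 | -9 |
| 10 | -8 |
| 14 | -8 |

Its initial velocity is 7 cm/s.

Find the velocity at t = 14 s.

-66 cm/s

Δv equals the area under the a-t graph; then v = v₀ + Δv.
0–2 s: ½(5 + 7)(2) = 12 cm/s
2–4 s: ½(7 + -9)(2) = -2 cm/s
4–10 s: ½(-9 + -8)(6) = -51 cm/s
10–14 s: -8 × 4 = -32 cm/s
Δv = -73 cm/s, so v(14) = 7 + (-73) = -66 cm/s.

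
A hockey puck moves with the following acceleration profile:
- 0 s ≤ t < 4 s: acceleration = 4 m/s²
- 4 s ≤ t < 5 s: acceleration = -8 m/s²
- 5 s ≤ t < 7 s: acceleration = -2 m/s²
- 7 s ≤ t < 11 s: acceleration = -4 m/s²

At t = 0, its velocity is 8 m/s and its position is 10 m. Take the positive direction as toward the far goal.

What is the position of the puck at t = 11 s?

On each constant-a segment, Δv = aΔt and Δx = v₀Δt + ½aΔt²; chain segment to segment.
0–4 s: v starts 8 m/s; Δx = 8·4 + ½·4·4² = 64 m; v ends 24 m/s.
4–5 s: v starts 24 m/s; Δx = 24·1 + ½·-8·1² = 20 m; v ends 16 m/s.
5–7 s: v starts 16 m/s; Δx = 16·2 + ½·-2·2² = 28 m; v ends 12 m/s.
7–11 s: v starts 12 m/s; Δx = 12·4 + ½·-4·4² = 16 m; v ends -4 m/s.
x(11) = 10 + Σ Δx = 138 m.

138 m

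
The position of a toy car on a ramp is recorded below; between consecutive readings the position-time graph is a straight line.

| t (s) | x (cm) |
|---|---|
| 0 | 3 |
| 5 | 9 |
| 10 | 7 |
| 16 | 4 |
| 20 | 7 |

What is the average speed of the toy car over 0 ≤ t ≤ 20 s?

0.7 cm/s

Average speed = (total path length)/(elapsed time); on a piecewise-linear x-t graph the path length is Σ|Δx|.
0–5 s: |Δx| = |9 − 3| = 6 cm
5–10 s: |Δx| = |7 − 9| = 2 cm
10–16 s: |Δx| = |4 − 7| = 3 cm
16–20 s: |Δx| = |7 − 4| = 3 cm
Total path = 14 cm; average speed = 14/20 = 0.7 cm/s.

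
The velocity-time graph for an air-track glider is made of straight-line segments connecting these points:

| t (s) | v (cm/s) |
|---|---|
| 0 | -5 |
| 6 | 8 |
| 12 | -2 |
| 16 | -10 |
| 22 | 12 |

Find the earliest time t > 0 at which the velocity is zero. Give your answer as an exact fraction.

t = 30/13 s

v changes sign on 0–6 s (from -5 to 8); the graph is linear there, so v = 0 at t = 0 + (5)·(6 − 0)/(8 − -5) = 30/13 s.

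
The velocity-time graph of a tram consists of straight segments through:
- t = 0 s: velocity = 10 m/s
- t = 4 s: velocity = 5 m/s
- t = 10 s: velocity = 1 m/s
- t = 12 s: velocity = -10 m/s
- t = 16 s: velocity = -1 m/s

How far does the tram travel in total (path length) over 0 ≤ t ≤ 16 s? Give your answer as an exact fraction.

871/11 m

Total distance travelled is ∫|v| dt — sum the magnitudes of each area piece.
0–4 s: |½(10 + 5)(4)| = 30 m
4–10 s: |½(5 + 1)(6)| = 18 m
10–12 s: v = 0 at t = 112/11 s; triangle areas 1/11 + 100/11 = 101/11 m
12–16 s: |½(-10 + -1)(4)| = 22 m
Total distance = 871/11 m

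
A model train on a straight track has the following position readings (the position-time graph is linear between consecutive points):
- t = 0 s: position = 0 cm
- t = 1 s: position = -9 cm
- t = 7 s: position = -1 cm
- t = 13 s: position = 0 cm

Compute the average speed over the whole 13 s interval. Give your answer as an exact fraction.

Average speed = (total path length)/(elapsed time); on a piecewise-linear x-t graph the path length is Σ|Δx|.
0–1 s: |Δx| = |-9 − 0| = 9 cm
1–7 s: |Δx| = |-1 − -9| = 8 cm
7–13 s: |Δx| = |0 − -1| = 1 cm
Total path = 18 cm; average speed = 18/13 = 18/13 cm/s.

18/13 cm/s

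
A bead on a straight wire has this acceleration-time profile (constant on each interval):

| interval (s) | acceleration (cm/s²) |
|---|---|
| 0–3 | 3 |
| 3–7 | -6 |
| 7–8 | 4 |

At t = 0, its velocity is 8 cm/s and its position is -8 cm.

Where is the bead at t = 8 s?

On each constant-a segment, Δv = aΔt and Δx = v₀Δt + ½aΔt²; chain segment to segment.
0–3 s: v starts 8 cm/s; Δx = 8·3 + ½·3·3² = 37.5 cm; v ends 17 cm/s.
3–7 s: v starts 17 cm/s; Δx = 17·4 + ½·-6·4² = 20 cm; v ends -7 cm/s.
7–8 s: v starts -7 cm/s; Δx = -7·1 + ½·4·1² = -5 cm; v ends -3 cm/s.
x(8) = -8 + Σ Δx = 44.5 cm.

44.5 cm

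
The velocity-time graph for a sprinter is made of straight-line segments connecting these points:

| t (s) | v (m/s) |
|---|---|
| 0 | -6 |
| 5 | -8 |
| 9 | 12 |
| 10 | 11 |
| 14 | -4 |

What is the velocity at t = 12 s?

3.5 m/s

On 10–14 s the graph is linear from 11 to -4 m/s: v(12) = 11 + (-4 − 11)·(12 − 10)/(14 − 10) = 3.5 m/s.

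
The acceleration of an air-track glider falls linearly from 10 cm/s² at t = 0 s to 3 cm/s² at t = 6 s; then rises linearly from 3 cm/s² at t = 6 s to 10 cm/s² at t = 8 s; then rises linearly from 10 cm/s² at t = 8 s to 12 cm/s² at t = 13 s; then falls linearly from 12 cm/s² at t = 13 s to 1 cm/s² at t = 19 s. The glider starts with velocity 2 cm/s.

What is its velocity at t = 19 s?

Δv equals the area under the a-t graph; then v = v₀ + Δv.
0–6 s: ½(10 + 3)(6) = 39 cm/s
6–8 s: ½(3 + 10)(2) = 13 cm/s
8–13 s: ½(10 + 12)(5) = 55 cm/s
13–19 s: ½(12 + 1)(6) = 39 cm/s
Δv = 146 cm/s, so v(19) = 2 + (146) = 148 cm/s.

148 cm/s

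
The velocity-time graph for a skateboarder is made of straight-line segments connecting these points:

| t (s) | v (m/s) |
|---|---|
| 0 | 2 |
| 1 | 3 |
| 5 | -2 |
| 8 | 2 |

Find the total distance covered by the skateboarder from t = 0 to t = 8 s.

Total distance travelled is ∫|v| dt — sum the magnitudes of each area piece.
0–1 s: |½(2 + 3)(1)| = 2.5 m
1–5 s: v = 0 at t = 3.4 s; triangle areas 3.6 + 1.6 = 5.2 m
5–8 s: v = 0 at t = 6.5 s; triangle areas 1.5 + 1.5 = 3 m
Total distance = 10.7 m

10.7 m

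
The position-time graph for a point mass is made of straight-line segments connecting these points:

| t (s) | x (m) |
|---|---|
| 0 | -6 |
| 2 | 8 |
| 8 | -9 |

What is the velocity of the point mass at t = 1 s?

Velocity is the slope of the x-t graph on 0–2 s: (8 − -6)/(2 − 0) = 7 m/s.

7 m/s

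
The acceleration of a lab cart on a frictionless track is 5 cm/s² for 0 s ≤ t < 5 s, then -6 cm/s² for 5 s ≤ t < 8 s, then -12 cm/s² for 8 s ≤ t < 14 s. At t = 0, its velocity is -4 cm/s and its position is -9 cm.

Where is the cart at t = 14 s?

On each constant-a segment, Δv = aΔt and Δx = v₀Δt + ½aΔt²; chain segment to segment.
0–5 s: v starts -4 cm/s; Δx = -4·5 + ½·5·5² = 42.5 cm; v ends 21 cm/s.
5–8 s: v starts 21 cm/s; Δx = 21·3 + ½·-6·3² = 36 cm; v ends 3 cm/s.
8–14 s: v starts 3 cm/s; Δx = 3·6 + ½·-12·6² = -198 cm; v ends -69 cm/s.
x(14) = -9 + Σ Δx = -128.5 cm.

-128.5 cm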